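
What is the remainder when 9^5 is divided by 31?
By repeated squaring (mod 31): 9^{1}≡9, 9^{2}≡19, 9^{4}≡20. Then 9^{5} = 9^{4+1} ≡ 20 × 9 ≡ 25 (mod 31)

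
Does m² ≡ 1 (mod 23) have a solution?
By Euler's criterion: 1^{11} ≡ 1 (mod 23). Since this equals 1, 1 is a QR.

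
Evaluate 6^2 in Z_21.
6^{2} = 36 ≡ 15 mod 21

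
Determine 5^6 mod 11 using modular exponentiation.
By repeated squaring (mod 11): 5^{1}≡5, 5^{2}≡3, 5^{4}≡9. Then 5^{6} = 5^{4+2} ≡ 9 × 3 ≡ 5 (mod 11)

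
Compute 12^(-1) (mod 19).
Since 19 is prime, by Fermat 12^(-1) ≡ 12^{17} ≡ 8 (mod 19). Verify: 12 × 8 = 96 ≡ 1 (mod 19)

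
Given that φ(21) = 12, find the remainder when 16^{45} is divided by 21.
By Euler: 16^{12} ≡ 1 mod 21 since gcd(16, 21) = 1. 45 = 3×12 + 9. So 16^{45} ≡ 16^{9} ≡ 1 mod 21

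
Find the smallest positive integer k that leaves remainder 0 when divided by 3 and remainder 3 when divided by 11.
M = 3 × 11 = 33. M₁ = 11, y₁ ≡ 2 (mod 3). M₂ = 3, y₂ ≡ 4 (mod 11). k = 0×11×2 + 3×3×4 ≡ 3 (mod 33)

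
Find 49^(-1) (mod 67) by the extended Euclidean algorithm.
Extended GCD: 49(26) + 67(-19) = 1. So 49^(-1) ≡ 26 (mod 67). Verify: 49 × 26 = 1274 ≡ 1 (mod 67)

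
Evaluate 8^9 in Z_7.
Using Fermat: 8^{6} ≡ 1 (mod 7). 9 ≡ 3 (mod 6). So 8^{9} ≡ 8^{3} ≡ 1 (mod 7)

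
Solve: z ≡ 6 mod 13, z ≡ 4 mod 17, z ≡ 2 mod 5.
M = 13 × 17 × 5 = 1105. M₁ = 85, y₁ ≡ 2 mod 13. M₂ = 65, y₂ ≡ 11 mod 17. M₃ = 221, y₃ ≡ 1 mod 5. z = 6×85×2 + 4×65×11 + 2×221×1 ≡ 1007 mod 1105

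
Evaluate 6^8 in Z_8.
By repeated squaring mod 8: 6^{1}≡6, 6^{2}≡4, 6^{4}≡0, 6^{8}≡0. So 6^{8} ≡ 0 mod 8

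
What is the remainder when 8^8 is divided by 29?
By repeated squaring mod 29: 8^{1}≡8, 8^{2}≡6, 8^{4}≡7, 8^{8}≡20. So 8^{8} ≡ 20 mod 29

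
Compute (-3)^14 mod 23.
By repeated squaring (mod 23): (-3)^{1}≡20, (-3)^{2}≡9, (-3)^{4}≡12, (-3)^{8}≡6. Then (-3)^{14} = (-3)^{8+4+2} ≡ 6 × 12 × 9 ≡ 4 (mod 23)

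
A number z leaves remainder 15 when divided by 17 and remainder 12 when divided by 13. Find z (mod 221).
M = 17 × 13 = 221. M₁ = 13, y₁ ≡ 4 (mod 17). M₂ = 17, y₂ ≡ 10 (mod 13). z = 15×13×4 + 12×17×10 ≡ 168 (mod 221)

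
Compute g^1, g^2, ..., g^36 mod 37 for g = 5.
5^1, 5^2, ..., 5^{36} mod 37: [5, 25, 14, 33, 17, 11, 18, 16, 6, 30, 2, 10, 13, 28, 29, 34, 22, 36, 32, 12, 23, 4, 20, 26, 19, 21, 31, 7, 35, 27, 24, 9, 8, 3, 15, 1]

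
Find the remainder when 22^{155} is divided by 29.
By Fermat: 22^{28} ≡ 1 (mod 29). 155 = 5×28 + 15. So 22^{155} ≡ 22^{15} ≡ 22 (mod 29)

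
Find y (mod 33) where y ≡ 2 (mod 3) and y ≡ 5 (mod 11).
M = 3 × 11 = 33. M₁ = 11, y₁ ≡ 2 (mod 3). M₂ = 3, y₂ ≡ 4 (mod 11). y = 2×11×2 + 5×3×4 ≡ 5 (mod 33)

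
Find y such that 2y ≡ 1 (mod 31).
Since 31 is prime, by Fermat 2^(-1) ≡ 2^{29} ≡ 16 (mod 31). Verify: 2 × 16 = 32 ≡ 1 (mod 31)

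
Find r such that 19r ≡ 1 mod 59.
Since 59 is prime, by Fermat 19^(-1) ≡ 19^{57} ≡ 28 mod 59. Verify: 19 × 28 = 532 ≡ 1 mod 59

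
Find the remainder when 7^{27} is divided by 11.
By Fermat: 7^{10} ≡ 1 (mod 11). 27 = 2×10 + 7. So 7^{27} ≡ 7^{7} ≡ 6 (mod 11)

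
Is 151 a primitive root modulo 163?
151^{81} ≡ 1 mod 163 and 81 < 162, so ord_163(151) = 81 ≠ 162 and 151 is not a primitive root.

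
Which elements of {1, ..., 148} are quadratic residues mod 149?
Squares in Z_149*: {1, 4, 5, 6, 7, 9, 16, 17, 19, 20, 22, 24, 25, 26, 28, 29, 30, 31, 33, 35, 36, 37, 39, 42, 45, 46, 47, 49, 53, 54, 61, 63, 64, 67, 68, 69, 73, 76, 80, 81, 82, 85, 86, 88, 95, 96, 100, 102, 103, 104, 107, 110, 112, 113, 114, 116, 118, 119, 120, 121, 123, 124, 125, 127, 129, 130, 132, 133, 140, 142, 143, 144, 145, 148}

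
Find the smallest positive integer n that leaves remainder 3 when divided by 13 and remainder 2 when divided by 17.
M = 13 × 17 = 221. M₁ = 17, y₁ ≡ 10 (mod 13). M₂ = 13, y₂ ≡ 4 (mod 17). n = 3×17×10 + 2×13×4 ≡ 172 (mod 221)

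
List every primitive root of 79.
There are φ(78) = 24 primitive roots mod 79: {3, 6, 7, 28, 29, 30, 34, 35, 37, 39, 43, 47, 48, 53, 54, 59, 60, 63, 66, 68, 70, 74, 75, 77}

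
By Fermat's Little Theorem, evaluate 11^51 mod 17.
By Fermat: 11^{16} ≡ 1 (mod 17). 51 = 3×16 + 3. So 11^{51} ≡ 11^{3} ≡ 5 (mod 17)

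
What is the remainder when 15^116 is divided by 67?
Using Fermat: 15^{66} ≡ 1 mod 67. 116 ≡ 50 mod 66. So 15^{116} ≡ 15^{50} ≡ 22 mod 67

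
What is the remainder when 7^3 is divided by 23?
7^{3} = 343 ≡ 21 (mod 23)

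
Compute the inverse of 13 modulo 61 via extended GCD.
Extended GCD: 13(-14) + 61(3) = 1. So 13^(-1) ≡ -14 ≡ 47 mod 61. Verify: 13 × 47 = 611 ≡ 1 mod 61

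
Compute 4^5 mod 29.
By repeated squaring mod 29: 4^{1}≡4, 4^{2}≡16, 4^{4}≡24. Then 4^{5} = 4^{4+1} ≡ 24 × 4 ≡ 9 mod 29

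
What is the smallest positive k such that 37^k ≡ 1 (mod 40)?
Powers of 37 mod 40: 37^1≡37, 37^2≡9, 37^3≡13, 37^4≡1. ord_40(37) = 4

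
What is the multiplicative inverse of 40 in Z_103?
Since 103 is prime, by Fermat 40^(-1) ≡ 40^{101} ≡ 85 mod 103. Verify: 40 × 85 = 3400 ≡ 1 mod 103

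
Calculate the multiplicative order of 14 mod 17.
Powers of 14 mod 17: 14^1≡14, 14^2≡9, 14^3≡7, 14^4≡13, 14^5≡12, 14^6≡15, 14^7≡6, 14^8≡16, 14^9≡3, 14^10≡8, 14^11≡10, 14^12≡4, 14^13≡5, 14^14≡2, 14^15≡11, 14^16≡1. ord_17(14) = 16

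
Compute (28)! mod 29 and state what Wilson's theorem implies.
(28)! mod 29 = 28. Since this equals -1 mod 29, Wilson confirms 29 is prime.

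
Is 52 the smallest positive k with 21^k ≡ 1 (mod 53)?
Powers of 21 mod 53: 21^1≡21, 21^2≡17, 21^3≡39, 21^4≡24, 21^5≡27, 21^6≡37, 21^7≡35, 21^8≡46, 21^9≡12, 21^10≡40, 21^11≡45, 21^12≡44, 21^13≡23, 21^14≡6, 21^15≡20, 21^16≡49, 21^17≡22, 21^18≡38, 21^19≡3, 21^20≡10, 21^21≡51, 21^22≡11, 21^23≡19, 21^24≡28, 21^25≡5, 21^26≡52, 21^27≡32, 21^28≡36, 21^29≡14, 21^30≡29, 21^31≡26, 21^32≡16, 21^33≡18, 21^34≡7, 21^35≡41, 21^36≡13, 21^37≡8, 21^38≡9, 21^39≡30, 21^40≡47, 21^41≡33, 21^42≡4, 21^43≡31, 21^44≡15, 21^45≡50, 21^46≡43, 21^47≡2, 21^48≡42, 21^49≡34, 21^50≡25, 21^51≡48, 21^52≡1. First k with 21^k≡1 is k=52. Yes, ord_53(21) = 52.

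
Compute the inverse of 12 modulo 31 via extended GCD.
Extended GCD: 12(13) + 31(-5) = 1. So 12^(-1) ≡ 13 (mod 31). Verify: 12 × 13 = 156 ≡ 1 (mod 31)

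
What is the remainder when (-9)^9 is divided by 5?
Using Fermat: (-9)^{4} ≡ 1 mod 5. 9 ≡ 1 mod 4. So (-9)^{9} ≡ (-9)^{1} ≡ 1 mod 5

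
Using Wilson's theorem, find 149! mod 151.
(150)! = (149)! × (150) ≡ -1 mod 151. So (149)! ≡ -1 × (150)^(-1) ≡ (-1)×(-1) = 1 mod 151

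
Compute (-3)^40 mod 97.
By repeated squaring mod 97: (-3)^{1}≡94, (-3)^{2}≡9, (-3)^{4}≡81, (-3)^{8}≡62, (-3)^{16}≡61, (-3)^{32}≡35. Then (-3)^{40} = (-3)^{32+8} ≡ 35 × 62 ≡ 36 mod 97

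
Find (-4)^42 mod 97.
By repeated squaring mod 97: (-4)^{1}≡93, (-4)^{2}≡16, (-4)^{4}≡62, (-4)^{8}≡61, (-4)^{16}≡35, (-4)^{32}≡61. Then (-4)^{42} = (-4)^{32+8+2} ≡ 61 × 61 × 16 ≡ 75 mod 97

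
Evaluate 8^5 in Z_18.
By repeated squaring (mod 18): 8^{1}≡8, 8^{2}≡10, 8^{4}≡10. Then 8^{5} = 8^{4+1} ≡ 10 × 8 ≡ 8 (mod 18)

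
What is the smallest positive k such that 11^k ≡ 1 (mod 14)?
Powers of 11 mod 14: 11^1≡11, 11^2≡9, 11^3≡1. Order = 3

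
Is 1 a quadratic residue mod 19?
By Euler's criterion: 1^{9} ≡ 1 (mod 19). Since this equals 1, 1 is a QR.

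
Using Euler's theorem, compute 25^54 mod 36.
By Euler: 25^{12} ≡ 1 (mod 36) since gcd(25, 36) = 1. 54 = 4×12 + 6. So 25^{54} ≡ 25^{6} ≡ 1 (mod 36)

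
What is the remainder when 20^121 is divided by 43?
Using Fermat: 20^{42} ≡ 1 mod 43. 121 ≡ 37 mod 42. So 20^{121} ≡ 20^{37} ≡ 5 mod 43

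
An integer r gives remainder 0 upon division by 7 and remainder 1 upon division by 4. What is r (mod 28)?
M = 7 × 4 = 28. M₁ = 4, y₁ ≡ 2 (mod 7). M₂ = 7, y₂ ≡ 3 (mod 4). r = 0×4×2 + 1×7×3 ≡ 21 (mod 28)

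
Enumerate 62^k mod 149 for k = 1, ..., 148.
62^1, 62^2, ..., 62^{148} mod 149: [62, 119, 77, 6, 74, 118, 15, 36, 146, 112, 90, 67, 131, 76, 93, 104, 41, 9, 111, 28, 97, 54, 70, 19, 135, 26, 122, 114, 65, 7, 136, 88, 92, 42, 71, 81, 105, 103, 128, 39, 34, 22, 23, 85, 55, 132, 138, 63, 32, 47, 83, 80, 43, 133, 51, 33, 109, 53, 8, 49, 58, 20, 48, 145, 50, 120, 139, 125, 2, 124, 89, 5, 12, 148, 87, 30, 72, 143, 75, 31, 134, 113, 3, 37, 59, 82, 18, 73, 56, 45, 108, 140, 38, 121, 52, 95, 79, 130, 14, 123, 27, 35, 84, 142, 13, 61, 57, 107, 78, 68, 44, 46, 21, 110, 115, 127, 126, 64, 94, 17, 11, 86, 117, 102, 66, 69, 106, 16, 98, 116, 40, 96, 141, 100, 91, 129, 101, 4, 99, 29, 10, 24, 147, 25, 60, 144, 137, 1]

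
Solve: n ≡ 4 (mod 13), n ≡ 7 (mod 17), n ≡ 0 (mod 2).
M = 13 × 17 × 2 = 442. M₁ = 34, y₁ ≡ 5 (mod 13). M₂ = 26, y₂ ≡ 2 (mod 17). M₃ = 221, y₃ ≡ 1 (mod 2). n = 4×34×5 + 7×26×2 + 0×221×1 ≡ 160 (mod 442)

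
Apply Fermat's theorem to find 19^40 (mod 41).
By Fermat's Little Theorem, 19^{40} ≡ 1 (mod 41) since 41 is prime and gcd(19, 41) = 1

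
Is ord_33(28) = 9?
Powers of 28 mod 33: 28^1≡28, 28^2≡25, 28^3≡7, 28^4≡31, 28^5≡10, 28^6≡16, 28^7≡19, 28^8≡4, 28^9≡13, 28^10≡1. 28^9≡13≢1, so ord ≠ 9. No, the actual order is 10.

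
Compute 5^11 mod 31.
By repeated squaring mod 31: 5^{1}≡5, 5^{2}≡25, 5^{4}≡5, 5^{8}≡25. Then 5^{11} = 5^{8+2+1} ≡ 25 × 25 × 5 ≡ 25 mod 31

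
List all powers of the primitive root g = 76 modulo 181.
76^1, 76^2, ..., 76^{180} mod 181: [76, 165, 51, 75, 89, 67, 24, 14, 159, 138, 171, 145, 160, 33, 155, 15, 54, 122, 41, 39, 68, 100, 179, 29, 32, 79, 31, 3, 47, 133, 153, 44, 86, 20, 72, 42, 115, 52, 151, 73, 118, 99, 103, 45, 162, 4, 123, 117, 23, 119, 175, 87, 96, 56, 93, 9, 141, 37, 97, 132, 77, 60, 35, 126, 164, 156, 91, 38, 173, 116, 128, 135, 124, 12, 7, 170, 69, 176, 163, 80, 107, 168, 98, 27, 61, 111, 110, 34, 50, 180, 105, 16, 130, 106, 92, 114, 157, 167, 22, 43, 10, 36, 21, 148, 26, 166, 127, 59, 140, 142, 113, 81, 2, 152, 149, 102, 150, 178, 134, 48, 28, 137, 95, 161, 109, 139, 66, 129, 30, 108, 63, 82, 78, 136, 19, 177, 58, 64, 158, 62, 6, 94, 85, 125, 88, 172, 40, 144, 84, 49, 104, 121, 146, 55, 17, 25, 90, 143, 8, 65, 53, 46, 57, 169, 174, 11, 112, 5, 18, 101, 74, 13, 83, 154, 120, 70, 71, 147, 131, 1]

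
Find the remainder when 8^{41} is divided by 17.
By Fermat: 8^{16} ≡ 1 (mod 17). 41 = 2×16 + 9. So 8^{41} ≡ 8^{9} ≡ 8 (mod 17)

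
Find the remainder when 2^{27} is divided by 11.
By Fermat: 2^{10} ≡ 1 mod 11. 27 = 2×10 + 7. So 2^{27} ≡ 2^{7} ≡ 7 mod 11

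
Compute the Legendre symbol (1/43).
(1/43) = 1^{21} mod 43 = 1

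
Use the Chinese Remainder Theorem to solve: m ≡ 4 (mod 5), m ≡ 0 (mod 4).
M = 5 × 4 = 20. M₁ = 4, y₁ ≡ 4 (mod 5). M₂ = 5, y₂ ≡ 1 (mod 4). m = 4×4×4 + 0×5×1 ≡ 4 (mod 20)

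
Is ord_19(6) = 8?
Powers of 6 mod 19: 6^1≡6, 6^2≡17, 6^3≡7, 6^4≡4, 6^5≡5, 6^6≡11, 6^7≡9, 6^8≡16, 6^9≡1. 6^8≡16≢1, so ord ≠ 8. No, the actual order is 9.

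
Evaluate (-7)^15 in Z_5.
Using Fermat: (-7)^{4} ≡ 1 (mod 5). 15 ≡ 3 (mod 4). So (-7)^{15} ≡ (-7)^{3} ≡ 2 (mod 5)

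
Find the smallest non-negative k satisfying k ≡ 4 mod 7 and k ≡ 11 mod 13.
M = 7 × 13 = 91. M₁ = 13, y₁ ≡ 6 mod 7. M₂ = 7, y₂ ≡ 2 mod 13. k = 4×13×6 + 11×7×2 ≡ 11 mod 91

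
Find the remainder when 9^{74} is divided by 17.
By Fermat: 9^{16} ≡ 1 mod 17. 74 = 4×16 + 10. So 9^{74} ≡ 9^{10} ≡ 13 mod 17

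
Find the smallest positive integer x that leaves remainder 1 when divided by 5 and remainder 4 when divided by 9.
M = 5 × 9 = 45. M₁ = 9, y₁ ≡ 4 mod 5. M₂ = 5, y₂ ≡ 2 mod 9. x = 1×9×4 + 4×5×2 ≡ 31 mod 45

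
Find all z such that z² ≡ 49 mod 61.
The square roots of 49 mod 61 are 54 and 7. Verify: 54² = 2916 ≡ 49 mod 61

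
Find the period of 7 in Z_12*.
Powers of 7 mod 12: 7^1≡7, 7^2≡1. So the order of 7 is 2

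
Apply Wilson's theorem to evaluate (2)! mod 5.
(4)! = (2)! × (3) × (4) ≡ -1 mod 5. So (2)! ≡ -1 × [(4)(3)]^(-1) ≡ 2 mod 5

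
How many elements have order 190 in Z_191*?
There are φ(191-1) = φ(190) = 72 primitive roots modulo 191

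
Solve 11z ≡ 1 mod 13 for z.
Since 13 is prime, by Fermat 11^(-1) ≡ 11^{11} ≡ 6 mod 13. Verify: 11 × 6 = 66 ≡ 1 mod 13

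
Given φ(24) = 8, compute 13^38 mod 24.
By Euler: 13^{8} ≡ 1 (mod 24) since gcd(13, 24) = 1. 38 = 4×8 + 6. So 13^{38} ≡ 13^{6} ≡ 1 (mod 24)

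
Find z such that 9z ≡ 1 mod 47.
Since 47 is prime, by Fermat 9^(-1) ≡ 9^{45} ≡ 21 mod 47. Verify: 9 × 21 = 189 ≡ 1 mod 47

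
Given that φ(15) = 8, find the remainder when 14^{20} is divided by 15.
By Euler: 14^{8} ≡ 1 (mod 15) since gcd(14, 15) = 1. 20 = 2×8 + 4. So 14^{20} ≡ 14^{4} ≡ 1 (mod 15)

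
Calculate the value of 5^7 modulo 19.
By repeated squaring (mod 19): 5^{1}≡5, 5^{2}≡6, 5^{4}≡17. Then 5^{7} = 5^{4+2+1} ≡ 17 × 6 × 5 ≡ 16 (mod 19)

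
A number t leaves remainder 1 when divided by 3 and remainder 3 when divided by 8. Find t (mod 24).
M = 3 × 8 = 24. M₁ = 8, y₁ ≡ 2 (mod 3). M₂ = 3, y₂ ≡ 3 (mod 8). t = 1×8×2 + 3×3×3 ≡ 19 (mod 24)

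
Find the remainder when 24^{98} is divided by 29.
By Fermat: 24^{28} ≡ 1 (mod 29). 98 = 3×28 + 14. So 24^{98} ≡ 24^{14} ≡ 1 (mod 29)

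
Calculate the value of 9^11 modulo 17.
By repeated squaring (mod 17): 9^{1}≡9, 9^{2}≡13, 9^{4}≡16, 9^{8}≡1. Then 9^{11} = 9^{8+2+1} ≡ 1 × 13 × 9 ≡ 15 (mod 17)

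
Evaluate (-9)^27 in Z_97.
By repeated squaring (mod 97): (-9)^{1}≡88, (-9)^{2}≡81, (-9)^{4}≡62, (-9)^{8}≡61, (-9)^{16}≡35. Then (-9)^{27} = (-9)^{16+8+2+1} ≡ 35 × 61 × 81 × 88 ≡ 47 (mod 97)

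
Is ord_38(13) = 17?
Powers of 13 mod 38: 13^1≡13, 13^2≡17, 13^3≡31, 13^4≡23, 13^5≡33, 13^6≡11, 13^7≡29, 13^8≡35, 13^9≡37, 13^10≡25, 13^11≡21, 13^12≡7, 13^13≡15, 13^14≡5, 13^15≡27, 13^16≡9, 13^17≡3, 13^18≡1. 13^17≡3≢1, so ord ≠ 17. No, the actual order is 18.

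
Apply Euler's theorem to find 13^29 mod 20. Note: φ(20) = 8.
By Euler: 13^{8} ≡ 1 mod 20 since gcd(13, 20) = 1. 29 = 3×8 + 5. So 13^{29} ≡ 13^{5} ≡ 13 mod 20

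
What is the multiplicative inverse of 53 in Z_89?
Since 89 is prime, by Fermat 53^(-1) ≡ 53^{87} ≡ 42 (mod 89). Verify: 53 × 42 = 2226 ≡ 1 (mod 89)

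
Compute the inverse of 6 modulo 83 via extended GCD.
Extended GCD: 6(14) + 83(-1) = 1. So 6^(-1) ≡ 14 (mod 83). Verify: 6 × 14 = 84 ≡ 1 (mod 83)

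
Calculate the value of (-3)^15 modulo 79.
By repeated squaring (mod 79): (-3)^{1}≡76, (-3)^{2}≡9, (-3)^{4}≡2, (-3)^{8}≡4. Then (-3)^{15} = (-3)^{8+4+2+1} ≡ 4 × 2 × 9 × 76 ≡ 21 (mod 79)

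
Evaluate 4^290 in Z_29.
Using Fermat: 4^{28} ≡ 1 mod 29. 290 ≡ 10 mod 28. So 4^{290} ≡ 4^{10} ≡ 23 mod 29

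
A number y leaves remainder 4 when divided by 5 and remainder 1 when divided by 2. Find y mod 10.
M = 5 × 2 = 10. M₁ = 2, y₁ ≡ 3 mod 5. M₂ = 5, y₂ ≡ 1 mod 2. y = 4×2×3 + 1×5×1 ≡ 9 mod 10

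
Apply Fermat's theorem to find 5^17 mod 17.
By Fermat: 5^{16} ≡ 1 mod 17. So 5^{17} = 5^{16} · 5^{1} ≡ 5^{1} ≡ 5 mod 17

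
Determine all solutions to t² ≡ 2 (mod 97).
The square roots of 2 mod 97 are 83 and 14. Verify: 83² = 6889 ≡ 2 (mod 97)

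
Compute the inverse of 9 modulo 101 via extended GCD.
Extended GCD: 9(45) + 101(-4) = 1. So 9^(-1) ≡ 45 mod 101. Verify: 9 × 45 = 405 ≡ 1 mod 101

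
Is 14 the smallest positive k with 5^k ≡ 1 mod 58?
Powers of 5 mod 58: 5^1≡5, 5^2≡25, 5^3≡9, 5^4≡45, 5^5≡51, 5^6≡23, 5^7≡57, 5^8≡53, 5^9≡33, 5^10≡49, 5^11≡13, 5^12≡7, 5^13≡35, 5^14≡1. First k with 5^k≡1 is k=14. Yes, ord_58(5) = 14.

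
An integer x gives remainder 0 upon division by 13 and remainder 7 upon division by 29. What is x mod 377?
M = 13 × 29 = 377. M₁ = 29, y₁ ≡ 9 mod 13. M₂ = 13, y₂ ≡ 9 mod 29. x = 0×29×9 + 7×13×9 ≡ 65 mod 377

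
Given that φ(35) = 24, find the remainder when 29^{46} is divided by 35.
By Euler: 29^{24} ≡ 1 mod 35 since gcd(29, 35) = 1. 46 = 1×24 + 22. So 29^{46} ≡ 29^{22} ≡ 1 mod 35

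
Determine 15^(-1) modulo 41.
Since 41 is prime, by Fermat 15^(-1) ≡ 15^{39} ≡ 11 mod 41. Verify: 15 × 11 = 165 ≡ 1 mod 41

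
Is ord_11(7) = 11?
Powers of 7 mod 11: 7^1≡7, 7^2≡5, 7^3≡2, 7^4≡3, 7^5≡10, 7^6≡4, 7^7≡6, 7^8≡9, 7^9≡8, 7^10≡1. Already 7^10≡1, so the order is 10 < 11. No, the actual order is 10.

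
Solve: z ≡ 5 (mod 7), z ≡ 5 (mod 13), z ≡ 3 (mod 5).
M = 7 × 13 × 5 = 455. M₁ = 65, y₁ ≡ 4 (mod 7). M₂ = 35, y₂ ≡ 3 (mod 13). M₃ = 91, y₃ ≡ 1 (mod 5). z = 5×65×4 + 5×35×3 + 3×91×1 ≡ 278 (mod 455)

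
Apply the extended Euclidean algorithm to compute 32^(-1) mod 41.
Extended GCD: 32(9) + 41(-7) = 1. So 32^(-1) ≡ 9 (mod 41). Verify: 32 × 9 = 288 ≡ 1 (mod 41)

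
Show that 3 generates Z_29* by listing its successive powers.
3^1, 3^2, ..., 3^{28} mod 29: [3, 9, 27, 23, 11, 4, 12, 7, 21, 5, 15, 16, 19, 28, 26, 20, 2, 6, 18, 25, 17, 22, 8, 24, 14, 13, 10, 1]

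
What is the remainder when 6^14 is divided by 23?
By repeated squaring (mod 23): 6^{1}≡6, 6^{2}≡13, 6^{4}≡8, 6^{8}≡18. Then 6^{14} = 6^{8+4+2} ≡ 18 × 8 × 13 ≡ 9 (mod 23)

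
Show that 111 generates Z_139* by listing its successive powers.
111^1, 111^2, ..., 111^{138} mod 139: [111, 89, 10, 137, 56, 100, 119, 4, 27, 78, 40, 131, 85, 122, 59, 16, 108, 34, 21, 107, 62, 71, 97, 64, 15, 136, 84, 11, 109, 6, 110, 117, 60, 127, 58, 44, 19, 24, 23, 51, 101, 91, 93, 37, 76, 96, 92, 65, 126, 86, 94, 9, 26, 106, 90, 121, 87, 66, 98, 36, 104, 7, 82, 67, 70, 125, 114, 5, 138, 28, 50, 129, 2, 83, 39, 20, 135, 112, 61, 99, 8, 54, 17, 80, 123, 31, 105, 118, 32, 77, 68, 42, 75, 124, 3, 55, 128, 30, 133, 29, 22, 79, 12, 81, 95, 120, 115, 116, 88, 38, 48, 46, 102, 63, 43, 47, 74, 13, 53, 45, 130, 113, 33, 49, 18, 52, 73, 41, 103, 35, 132, 57, 72, 69, 14, 25, 134, 1]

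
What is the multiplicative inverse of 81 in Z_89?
Since 89 is prime, by Fermat 81^(-1) ≡ 81^{87} ≡ 11 (mod 89). Verify: 81 × 11 = 891 ≡ 1 (mod 89)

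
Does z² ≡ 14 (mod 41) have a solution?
By Euler's criterion: 14^{20} ≡ 40 (mod 41). Since this equals -1 (≡ 40), 14 is not a QR.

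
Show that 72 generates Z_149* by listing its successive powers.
72^1, 72^2, ..., 72^{148} mod 149: [72, 118, 3, 67, 56, 9, 52, 19, 27, 7, 57, 81, 21, 22, 94, 63, 66, 133, 40, 49, 101, 120, 147, 5, 62, 143, 15, 37, 131, 45, 111, 95, 135, 35, 136, 107, 105, 110, 23, 17, 32, 69, 51, 96, 58, 4, 139, 25, 12, 119, 75, 36, 59, 76, 108, 28, 79, 26, 84, 88, 78, 103, 115, 85, 11, 47, 106, 33, 141, 20, 99, 125, 60, 148, 77, 31, 146, 82, 93, 140, 97, 130, 122, 142, 92, 68, 128, 127, 55, 86, 83, 16, 109, 100, 48, 29, 2, 144, 87, 6, 134, 112, 18, 104, 38, 54, 14, 114, 13, 42, 44, 39, 126, 132, 117, 80, 98, 53, 91, 145, 10, 124, 137, 30, 74, 113, 90, 73, 41, 121, 70, 123, 65, 61, 71, 46, 34, 64, 138, 102, 43, 116, 8, 129, 50, 24, 89, 1]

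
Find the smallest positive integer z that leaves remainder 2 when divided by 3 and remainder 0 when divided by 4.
M = 3 × 4 = 12. M₁ = 4, y₁ ≡ 1 (mod 3). M₂ = 3, y₂ ≡ 3 (mod 4). z = 2×4×1 + 0×3×3 ≡ 8 (mod 12)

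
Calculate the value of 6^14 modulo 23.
By repeated squaring (mod 23): 6^{1}≡6, 6^{2}≡13, 6^{4}≡8, 6^{8}≡18. Then 6^{14} = 6^{8+4+2} ≡ 18 × 8 × 13 ≡ 9 (mod 23)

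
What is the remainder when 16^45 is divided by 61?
By repeated squaring mod 61: 16^{1}≡16, 16^{2}≡12, 16^{4}≡22, 16^{8}≡57, 16^{16}≡16, 16^{32}≡12. Then 16^{45} = 16^{32+8+4+1} ≡ 12 × 57 × 22 × 16 ≡ 1 mod 61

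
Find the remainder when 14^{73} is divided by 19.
By Fermat: 14^{18} ≡ 1 mod 19. 73 = 4×18 + 1. So 14^{73} ≡ 14^{1} ≡ 14 mod 19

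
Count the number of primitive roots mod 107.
There are φ(107-1) = φ(106) = 52 primitive roots modulo 107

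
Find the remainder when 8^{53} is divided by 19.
By Fermat: 8^{18} ≡ 1 (mod 19). 53 = 2×18 + 17. So 8^{53} ≡ 8^{17} ≡ 12 (mod 19)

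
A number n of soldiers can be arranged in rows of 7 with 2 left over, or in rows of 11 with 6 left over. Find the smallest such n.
M = 7 × 11 = 77. M₁ = 11, y₁ ≡ 2 mod 7. M₂ = 7, y₂ ≡ 8 mod 11. n = 2×11×2 + 6×7×8 ≡ 72 mod 77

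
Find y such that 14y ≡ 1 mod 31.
Since 31 is prime, by Fermat 14^(-1) ≡ 14^{29} ≡ 20 mod 31. Verify: 14 × 20 = 280 ≡ 1 mod 31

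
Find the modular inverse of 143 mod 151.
Since 151 is prime, by Fermat 143^(-1) ≡ 143^{149} ≡ 132 (mod 151). Verify: 143 × 132 = 18876 ≡ 1 (mod 151)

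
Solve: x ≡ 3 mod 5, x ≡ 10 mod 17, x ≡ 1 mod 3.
M = 5 × 17 × 3 = 255. M₁ = 51, y₁ ≡ 1 mod 5. M₂ = 15, y₂ ≡ 8 mod 17. M₃ = 85, y₃ ≡ 1 mod 3. x = 3×51×1 + 10×15×8 + 1×85×1 ≡ 163 mod 255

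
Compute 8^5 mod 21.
By repeated squaring mod 21: 8^{1}≡8, 8^{2}≡1, 8^{4}≡1. Then 8^{5} = 8^{4+1} ≡ 1 × 8 ≡ 8 mod 21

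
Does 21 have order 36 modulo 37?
21^{18} ≡ 1 (mod 37) and 18 < 36, so ord_37(21) = 18 ≠ 36 and 21 is not a primitive root.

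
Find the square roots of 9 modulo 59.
The square roots of 9 mod 59 are 3 and 56. Verify: 3² = 9 ≡ 9 mod 59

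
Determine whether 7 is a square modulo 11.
By Euler's criterion: 7^{5} ≡ 10 mod 11. Since this equals -1 (≡ 10), 7 is not a QR.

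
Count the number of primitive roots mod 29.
A prime p has φ(p-1) primitive roots; here φ(28) = 12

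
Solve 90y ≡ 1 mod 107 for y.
Since 107 is prime, by Fermat 90^(-1) ≡ 90^{105} ≡ 44 mod 107. Verify: 90 × 44 = 3960 ≡ 1 mod 107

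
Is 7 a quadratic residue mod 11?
By Euler's criterion: 7^{5} ≡ 10 (mod 11). Since this equals -1 (≡ 10), 7 is not a QR.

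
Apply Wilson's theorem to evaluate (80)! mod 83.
(82)! = (80)! × (81) × (82) ≡ -1 mod 83. So (80)! ≡ -1 × [(82)(81)]^(-1) ≡ 41 mod 83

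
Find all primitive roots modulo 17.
There are φ(16) = 8 primitive roots mod 17: {3, 5, 6, 7, 10, 11, 12, 14}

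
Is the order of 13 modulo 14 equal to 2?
Powers of 13 mod 14: 13^1≡13, 13^2≡1. First k with 13^k≡1 is k=2. Yes, ord_14(13) = 2.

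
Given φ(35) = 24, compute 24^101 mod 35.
By Euler: 24^{24} ≡ 1 mod 35 since gcd(24, 35) = 1. 101 = 4×24 + 5. So 24^{101} ≡ 24^{5} ≡ 19 mod 35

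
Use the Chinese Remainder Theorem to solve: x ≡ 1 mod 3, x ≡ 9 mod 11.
M = 3 × 11 = 33. M₁ = 11, y₁ ≡ 2 mod 3. M₂ = 3, y₂ ≡ 4 mod 11. x = 1×11×2 + 9×3×4 ≡ 31 mod 33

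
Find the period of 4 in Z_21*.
Powers of 4 mod 21: 4^1≡4, 4^2≡16, 4^3≡1. Order = 3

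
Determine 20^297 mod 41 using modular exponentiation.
Using Fermat: 20^{40} ≡ 1 mod 41. 297 ≡ 17 mod 40. So 20^{297} ≡ 20^{17} ≡ 33 mod 41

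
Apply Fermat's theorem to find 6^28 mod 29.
By Fermat's Little Theorem, 6^{28} ≡ 1 mod 29 since 29 is prime and gcd(6, 29) = 1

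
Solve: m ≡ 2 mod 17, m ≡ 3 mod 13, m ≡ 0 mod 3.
M = 17 × 13 × 3 = 663. M₁ = 39, y₁ ≡ 7 mod 17. M₂ = 51, y₂ ≡ 12 mod 13. M₃ = 221, y₃ ≡ 2 mod 3. m = 2×39×7 + 3×51×12 + 0×221×2 ≡ 393 mod 663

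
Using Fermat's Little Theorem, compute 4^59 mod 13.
By Fermat: 4^{12} ≡ 1 (mod 13). 59 = 4×12 + 11. So 4^{59} ≡ 4^{11} ≡ 10 (mod 13)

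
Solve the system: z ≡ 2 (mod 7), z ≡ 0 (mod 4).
M = 7 × 4 = 28. M₁ = 4, y₁ ≡ 2 (mod 7). M₂ = 7, y₂ ≡ 3 (mod 4). z = 2×4×2 + 0×7×3 ≡ 16 (mod 28)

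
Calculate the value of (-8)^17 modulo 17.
Using Fermat: (-8)^{16} ≡ 1 mod 17. 17 ≡ 1 mod 16. So (-8)^{17} ≡ (-8)^{1} ≡ 9 mod 17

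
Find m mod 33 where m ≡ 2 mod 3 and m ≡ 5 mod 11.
M = 3 × 11 = 33. M₁ = 11, y₁ ≡ 2 mod 3. M₂ = 3, y₂ ≡ 4 mod 11. m = 2×11×2 + 5×3×4 ≡ 5 mod 33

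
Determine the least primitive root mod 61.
g = 2. For each prime q|60: 2^{30}≡60, 2^{20}≡47, 2^{12}≡9, none ≡ 1, so ord_61(2) = 60 and 2 is a primitive root.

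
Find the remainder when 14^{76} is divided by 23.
By Fermat: 14^{22} ≡ 1 mod 23. 76 = 3×22 + 10. So 14^{76} ≡ 14^{10} ≡ 18 mod 23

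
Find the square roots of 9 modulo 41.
The square roots of 9 mod 41 are 38 and 3. Verify: 38² = 1444 ≡ 9 mod 41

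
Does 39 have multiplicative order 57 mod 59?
Powers of 39 mod 59: 39^1≡39, 39^2≡46, 39^3≡24, 39^4≡51, 39^5≡42, 39^6≡45, 39^7≡44, 39^8≡5, 39^9≡18, 39^10≡53, 39^11≡2, 39^12≡19, 39^13≡33, 39^14≡48, 39^15≡43, 39^16≡25, 39^17≡31, 39^18≡29, 39^19≡10, 39^20≡36, 39^21≡47, 39^22≡4, 39^23≡38, 39^24≡7, 39^25≡37, 39^26≡27, 39^27≡50, 39^28≡3, 39^29≡58, 39^30≡20, 39^31≡13, 39^32≡35, 39^33≡8, 39^34≡17, 39^35≡14, 39^36≡15, 39^37≡54, 39^38≡41, 39^39≡6, 39^40≡57, 39^41≡40, 39^42≡26, 39^43≡11, 39^44≡16, 39^45≡34, 39^46≡28, 39^47≡30, 39^48≡49, 39^49≡23, 39^50≡12, 39^51≡55, 39^52≡21, 39^53≡52, 39^54≡22, 39^55≡32, 39^56≡9, 39^57≡56, 39^58≡1. 39^57≡56≢1, so ord ≠ 57. No, the actual order is 58.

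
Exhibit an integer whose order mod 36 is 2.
17 has order 2 mod 36 since 17^{2} ≡ 1 mod 36 and no smaller power works.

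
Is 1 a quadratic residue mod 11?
By Euler's criterion: 1^{5} ≡ 1 (mod 11). Since this equals 1, 1 is a QR.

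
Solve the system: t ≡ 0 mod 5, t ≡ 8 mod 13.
M = 5 × 13 = 65. M₁ = 13, y₁ ≡ 2 mod 5. M₂ = 5, y₂ ≡ 8 mod 13. t = 0×13×2 + 8×5×8 ≡ 60 mod 65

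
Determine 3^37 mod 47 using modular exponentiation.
By repeated squaring (mod 47): 3^{1}≡3, 3^{2}≡9, 3^{4}≡34, 3^{8}≡28, 3^{16}≡32, 3^{32}≡37. Then 3^{37} = 3^{32+4+1} ≡ 37 × 34 × 3 ≡ 14 (mod 47)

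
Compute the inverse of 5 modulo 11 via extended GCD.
Extended GCD: 5(-2) + 11(1) = 1. So 5^(-1) ≡ -2 ≡ 9 mod 11. Verify: 5 × 9 = 45 ≡ 1 mod 11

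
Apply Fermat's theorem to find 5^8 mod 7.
By Fermat: 5^{6} ≡ 1 mod 7. So 5^{8} = 5^{6} · 5^{2} ≡ 5^{2} ≡ 4 mod 7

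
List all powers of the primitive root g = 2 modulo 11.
2^1, 2^2, ..., 2^{10} mod 11: [2, 4, 8, 5, 10, 9, 7, 3, 6, 1]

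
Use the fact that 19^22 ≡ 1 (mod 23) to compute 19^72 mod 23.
By Fermat: 19^{22} ≡ 1 (mod 23). 72 = 3×22 + 6. So 19^{72} ≡ 19^{6} ≡ 2 (mod 23)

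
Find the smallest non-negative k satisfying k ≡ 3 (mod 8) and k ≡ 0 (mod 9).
M = 8 × 9 = 72. M₁ = 9, y₁ ≡ 1 (mod 8). M₂ = 8, y₂ ≡ 8 (mod 9). k = 3×9×1 + 0×8×8 ≡ 27 (mod 72)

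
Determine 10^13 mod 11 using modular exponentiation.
Using Fermat: 10^{10} ≡ 1 mod 11. 13 ≡ 3 mod 10. So 10^{13} ≡ 10^{3} ≡ 10 mod 11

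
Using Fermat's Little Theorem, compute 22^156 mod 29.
By Fermat: 22^{28} ≡ 1 mod 29. 156 = 5×28 + 16. So 22^{156} ≡ 22^{16} ≡ 20 mod 29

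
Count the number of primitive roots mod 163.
There are φ(163-1) = φ(162) = 54 primitive roots modulo 163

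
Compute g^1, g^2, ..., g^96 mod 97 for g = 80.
80^1, 80^2, ..., 80^{96} mod 97: [80, 95, 34, 4, 29, 89, 39, 16, 19, 65, 59, 64, 76, 66, 42, 62, 13, 70, 71, 54, 52, 86, 90, 22, 14, 53, 69, 88, 56, 18, 82, 61, 30, 72, 37, 50, 23, 94, 51, 6, 92, 85, 10, 24, 77, 49, 40, 96, 17, 2, 63, 93, 68, 8, 58, 81, 78, 32, 38, 33, 21, 31, 55, 35, 84, 27, 26, 43, 45, 11, 7, 75, 83, 44, 28, 9, 41, 79, 15, 36, 67, 25, 60, 47, 74, 3, 46, 91, 5, 12, 87, 73, 20, 48, 57, 1]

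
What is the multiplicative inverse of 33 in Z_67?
Since 67 is prime, by Fermat 33^(-1) ≡ 33^{65} ≡ 65 (mod 67). Verify: 33 × 65 = 2145 ≡ 1 (mod 67)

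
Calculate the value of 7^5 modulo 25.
By repeated squaring (mod 25): 7^{1}≡7, 7^{2}≡24, 7^{4}≡1. Then 7^{5} = 7^{4+1} ≡ 1 × 7 ≡ 7 (mod 25)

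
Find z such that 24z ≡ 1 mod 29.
Since 29 is prime, by Fermat 24^(-1) ≡ 24^{27} ≡ 23 mod 29. Verify: 24 × 23 = 552 ≡ 1 mod 29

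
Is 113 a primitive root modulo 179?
ord_179(113) divides 178. For each prime q|178: 113^{89}≡178, 113^{2}≡60, none ≡ 1. So 113 has order 178 and is a primitive root mod 179.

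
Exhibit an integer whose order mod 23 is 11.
2 has order 11 mod 23 since 2^{11} ≡ 1 mod 23 and no smaller power works.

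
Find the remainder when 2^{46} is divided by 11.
By Fermat: 2^{10} ≡ 1 (mod 11). 46 = 4×10 + 6. So 2^{46} ≡ 2^{6} ≡ 9 (mod 11)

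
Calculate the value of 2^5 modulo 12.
By repeated squaring mod 12: 2^{1}≡2, 2^{2}≡4, 2^{4}≡4. Then 2^{5} = 2^{4+1} ≡ 4 × 2 ≡ 8 mod 12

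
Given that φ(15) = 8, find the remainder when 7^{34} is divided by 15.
By Euler: 7^{8} ≡ 1 mod 15 since gcd(7, 15) = 1. 34 = 4×8 + 2. So 7^{34} ≡ 7^{2} ≡ 4 mod 15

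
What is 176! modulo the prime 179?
(178)! = (176)! × (177) × (178) ≡ -1 mod 179. So (176)! ≡ -1 × [(178)(177)]^(-1) ≡ 89 mod 179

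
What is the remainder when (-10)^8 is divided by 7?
Using Fermat: (-10)^{6} ≡ 1 (mod 7). 8 ≡ 2 (mod 6). So (-10)^{8} ≡ (-10)^{2} ≡ 2 (mod 7)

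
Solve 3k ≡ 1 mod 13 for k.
Since 13 is prime, by Fermat 3^(-1) ≡ 3^{11} ≡ 9 mod 13. Verify: 3 × 9 = 27 ≡ 1 mod 13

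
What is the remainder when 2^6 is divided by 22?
By repeated squaring mod 22: 2^{1}≡2, 2^{2}≡4, 2^{4}≡16. Then 2^{6} = 2^{4+2} ≡ 16 × 4 ≡ 20 mod 22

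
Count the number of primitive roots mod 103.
A prime p has φ(p-1) primitive roots; here φ(102) = 32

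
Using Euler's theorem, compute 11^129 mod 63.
By Euler: 11^{36} ≡ 1 (mod 63) since gcd(11, 63) = 1. 129 = 3×36 + 21. So 11^{129} ≡ 11^{21} ≡ 8 (mod 63)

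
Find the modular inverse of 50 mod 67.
Since 67 is prime, by Fermat 50^(-1) ≡ 50^{65} ≡ 63 mod 67. Verify: 50 × 63 = 3150 ≡ 1 mod 67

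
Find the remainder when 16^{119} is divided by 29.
By Fermat: 16^{28} ≡ 1 mod 29. 119 = 4×28 + 7. So 16^{119} ≡ 16^{7} ≡ 1 mod 29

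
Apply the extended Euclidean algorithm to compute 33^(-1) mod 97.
Extended GCD: 33(-47) + 97(16) = 1. So 33^(-1) ≡ -47 ≡ 50 (mod 97). Verify: 33 × 50 = 1650 ≡ 1 (mod 97)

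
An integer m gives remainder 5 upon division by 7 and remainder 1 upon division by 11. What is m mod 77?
M = 7 × 11 = 77. M₁ = 11, y₁ ≡ 2 mod 7. M₂ = 7, y₂ ≡ 8 mod 11. m = 5×11×2 + 1×7×8 ≡ 12 mod 77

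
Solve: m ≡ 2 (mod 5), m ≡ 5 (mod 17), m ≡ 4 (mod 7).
M = 5 × 17 × 7 = 595. M₁ = 119, y₁ ≡ 4 (mod 5). M₂ = 35, y₂ ≡ 1 (mod 17). M₃ = 85, y₃ ≡ 1 (mod 7). m = 2×119×4 + 5×35×1 + 4×85×1 ≡ 277 (mod 595)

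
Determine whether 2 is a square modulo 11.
By Euler's criterion: 2^{5} ≡ 10 mod 11. Since this equals -1 (≡ 10), 2 is not a QR.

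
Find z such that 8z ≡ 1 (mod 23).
Since 23 is prime, by Fermat 8^(-1) ≡ 8^{21} ≡ 3 (mod 23). Verify: 8 × 3 = 24 ≡ 1 (mod 23)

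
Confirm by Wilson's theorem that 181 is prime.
(180)! mod 181 = 180. Since this equals -1 (mod 181), Wilson confirms 181 is prime.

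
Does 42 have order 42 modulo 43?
42^{2} ≡ 1 (mod 43) and 2 < 42, so ord_43(42) = 2 ≠ 42 and 42 is not a primitive root.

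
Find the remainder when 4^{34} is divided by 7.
By Fermat: 4^{6} ≡ 1 (mod 7). 34 = 5×6 + 4. So 4^{34} ≡ 4^{4} ≡ 4 (mod 7)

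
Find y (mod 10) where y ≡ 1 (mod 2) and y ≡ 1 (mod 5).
M = 2 × 5 = 10. M₁ = 5, y₁ ≡ 1 (mod 2). M₂ = 2, y₂ ≡ 3 (mod 5). y = 1×5×1 + 1×2×3 ≡ 1 (mod 10)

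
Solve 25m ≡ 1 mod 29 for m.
Since 29 is prime, by Fermat 25^(-1) ≡ 25^{27} ≡ 7 mod 29. Verify: 25 × 7 = 175 ≡ 1 mod 29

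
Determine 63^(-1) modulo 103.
Since 103 is prime, by Fermat 63^(-1) ≡ 63^{101} ≡ 18 (mod 103). Verify: 63 × 18 = 1134 ≡ 1 (mod 103)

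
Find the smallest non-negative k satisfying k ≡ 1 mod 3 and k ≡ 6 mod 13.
M = 3 × 13 = 39. M₁ = 13, y₁ ≡ 1 mod 3. M₂ = 3, y₂ ≡ 9 mod 13. k = 1×13×1 + 6×3×9 ≡ 19 mod 39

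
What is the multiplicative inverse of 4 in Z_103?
Since 103 is prime, by Fermat 4^(-1) ≡ 4^{101} ≡ 26 mod 103. Verify: 4 × 26 = 104 ≡ 1 mod 103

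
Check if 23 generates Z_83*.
23^{41} ≡ 1 mod 83 and 41 < 82, so ord_83(23) = 41 ≠ 82 and 23 is not a primitive root.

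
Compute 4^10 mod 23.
By repeated squaring (mod 23): 4^{1}≡4, 4^{2}≡16, 4^{4}≡3, 4^{8}≡9. Then 4^{10} = 4^{8+2} ≡ 9 × 16 ≡ 6 (mod 23)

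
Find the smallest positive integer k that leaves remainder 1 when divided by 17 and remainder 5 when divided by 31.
M = 17 × 31 = 527. M₁ = 31, y₁ ≡ 11 mod 17. M₂ = 17, y₂ ≡ 11 mod 31. k = 1×31×11 + 5×17×11 ≡ 222 mod 527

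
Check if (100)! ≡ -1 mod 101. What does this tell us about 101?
(100)! mod 101 = 100. Since this equals -1 mod 101, Wilson confirms 101 is prime.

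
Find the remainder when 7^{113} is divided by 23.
By Fermat: 7^{22} ≡ 1 (mod 23). 113 = 5×22 + 3. So 7^{113} ≡ 7^{3} ≡ 21 (mod 23)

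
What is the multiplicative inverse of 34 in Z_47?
Since 47 is prime, by Fermat 34^(-1) ≡ 34^{45} ≡ 18 (mod 47). Verify: 34 × 18 = 612 ≡ 1 (mod 47)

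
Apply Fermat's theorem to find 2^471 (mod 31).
By Fermat: 2^{30} ≡ 1 (mod 31). 471 ≡ 21 (mod 30). So 2^{471} ≡ 2^{21} ≡ 2 (mod 31)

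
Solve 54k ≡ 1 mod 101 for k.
Since 101 is prime, by Fermat 54^(-1) ≡ 54^{99} ≡ 58 mod 101. Verify: 54 × 58 = 3132 ≡ 1 mod 101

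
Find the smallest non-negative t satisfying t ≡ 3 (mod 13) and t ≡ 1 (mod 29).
M = 13 × 29 = 377. M₁ = 29, y₁ ≡ 9 (mod 13). M₂ = 13, y₂ ≡ 9 (mod 29). t = 3×29×9 + 1×13×9 ≡ 146 (mod 377)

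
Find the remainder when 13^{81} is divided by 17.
By Fermat: 13^{16} ≡ 1 (mod 17). 81 = 5×16 + 1. So 13^{81} ≡ 13^{1} ≡ 13 (mod 17)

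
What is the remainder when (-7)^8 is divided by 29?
By repeated squaring (mod 29): (-7)^{1}≡22, (-7)^{2}≡20, (-7)^{4}≡23, (-7)^{8}≡7. So (-7)^{8} ≡ 7 (mod 29)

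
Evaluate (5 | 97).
(5/97) = 5^{48} mod 97 = -1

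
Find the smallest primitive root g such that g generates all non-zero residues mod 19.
g = 2. Powers: [2, 4, 8, 16, 13, 7, 14, 9, 18, 17, ...] generates all 18 non-zero residues.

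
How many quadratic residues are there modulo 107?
The squaring map on Z_107* is 2-to-1, so there are (106)/2 = 53 QRs.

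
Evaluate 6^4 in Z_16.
6^{4} = 1296 ≡ 0 mod 16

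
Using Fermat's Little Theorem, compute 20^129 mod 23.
By Fermat: 20^{22} ≡ 1 mod 23. 129 = 5×22 + 19. So 20^{129} ≡ 20^{19} ≡ 17 mod 23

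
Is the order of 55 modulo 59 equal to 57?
Powers of 55 mod 59: 55^1≡55, 55^2≡16, 55^3≡54, 55^4≡20, 55^5≡38, 55^6≡25, 55^7≡18, 55^8≡46, 55^9≡52, 55^10≡28, 55^11≡6, 55^12≡35, 55^13≡37, 55^14≡29, 55^15≡2, 55^16≡51, 55^17≡32, 55^18≡49, 55^19≡40, 55^20≡17, 55^21≡50, 55^22≡36, 55^23≡33, 55^24≡45, 55^25≡56, 55^26≡12, 55^27≡11, 55^28≡15, 55^29≡58, 55^30≡4, 55^31≡43, 55^32≡5, 55^33≡39, 55^34≡21, 55^35≡34, 55^36≡41, 55^37≡13, 55^38≡7, 55^39≡31, 55^40≡53, 55^41≡24, 55^42≡22, 55^43≡30, 55^44≡57, 55^45≡8, 55^46≡27, 55^47≡10, 55^48≡19, 55^49≡42, 55^50≡9, 55^51≡23, 55^52≡26, 55^53≡14, 55^54≡3, 55^55≡47, 55^56≡48, 55^57≡44, 55^58≡1. 55^57≡44≢1, so ord ≠ 57. No, the actual order is 58.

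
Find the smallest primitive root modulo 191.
g = 19. For each prime q|190: 19^{95}≡190, 19^{38}≡39, 19^{10}≡52, none ≡ 1, so ord_191(19) = 190 and 19 is a primitive root.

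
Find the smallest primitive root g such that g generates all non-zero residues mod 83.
g = 2. For each prime q|82: 2^{41}≡82, 2^{2}≡4, none ≡ 1, so ord_83(2) = 82 and 2 is a primitive root.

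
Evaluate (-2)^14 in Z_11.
Using Fermat: (-2)^{10} ≡ 1 mod 11. 14 ≡ 4 mod 10. So (-2)^{14} ≡ (-2)^{4} ≡ 5 mod 11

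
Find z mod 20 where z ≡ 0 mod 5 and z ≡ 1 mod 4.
M = 5 × 4 = 20. M₁ = 4, y₁ ≡ 4 mod 5. M₂ = 5, y₂ ≡ 1 mod 4. z = 0×4×4 + 1×5×1 ≡ 5 mod 20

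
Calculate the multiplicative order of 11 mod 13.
Powers of 11 mod 13: 11^1≡11, 11^2≡4, 11^3≡5, 11^4≡3, 11^5≡7, 11^6≡12, 11^7≡2, 11^8≡9, 11^9≡8, 11^10≡10, 11^11≡6, 11^12≡1. Order = 12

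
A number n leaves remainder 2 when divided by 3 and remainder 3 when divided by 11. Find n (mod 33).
M = 3 × 11 = 33. M₁ = 11, y₁ ≡ 2 (mod 3). M₂ = 3, y₂ ≡ 4 (mod 11). n = 2×11×2 + 3×3×4 ≡ 14 (mod 33)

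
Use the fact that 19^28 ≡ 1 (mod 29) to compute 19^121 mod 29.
By Fermat: 19^{28} ≡ 1 (mod 29). 121 = 4×28 + 9. So 19^{121} ≡ 19^{9} ≡ 11 (mod 29)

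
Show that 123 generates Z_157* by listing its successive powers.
123^1, 123^2, ..., 123^{156} mod 157: [123, 57, 103, 109, 62, 90, 80, 106, 7, 76, 85, 93, 135, 120, 2, 89, 114, 49, 61, 124, 23, 3, 55, 14, 152, 13, 29, 113, 83, 4, 21, 71, 98, 122, 91, 46, 6, 110, 28, 147, 26, 58, 69, 9, 8, 42, 142, 39, 87, 25, 92, 12, 63, 56, 137, 52, 116, 138, 18, 16, 84, 127, 78, 17, 50, 27, 24, 126, 112, 117, 104, 75, 119, 36, 32, 11, 97, 156, 34, 100, 54, 48, 95, 67, 77, 51, 150, 81, 72, 64, 22, 37, 155, 68, 43, 108, 96, 33, 134, 154, 102, 143, 5, 144, 128, 44, 74, 153, 136, 86, 59, 35, 66, 111, 151, 47, 129, 10, 131, 99, 88, 148, 149, 115, 15, 118, 70, 132, 65, 145, 94, 101, 20, 105, 41, 19, 139, 141, 73, 30, 79, 140, 107, 130, 133, 31, 45, 40, 53, 82, 38, 121, 125, 146, 60, 1]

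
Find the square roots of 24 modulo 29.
The square roots of 24 mod 29 are 16 and 13. Verify: 16² = 256 ≡ 24 mod 29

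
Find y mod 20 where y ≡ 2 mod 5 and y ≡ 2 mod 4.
M = 5 × 4 = 20. M₁ = 4, y₁ ≡ 4 mod 5. M₂ = 5, y₂ ≡ 1 mod 4. y = 2×4×4 + 2×5×1 ≡ 2 mod 20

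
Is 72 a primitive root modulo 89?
72^{44} ≡ 1 mod 89 and 44 < 88, so ord_89(72) = 44 ≠ 88 and 72 is not a primitive root.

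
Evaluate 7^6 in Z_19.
By repeated squaring (mod 19): 7^{1}≡7, 7^{2}≡11, 7^{4}≡7. Then 7^{6} = 7^{4+2} ≡ 7 × 11 ≡ 1 (mod 19)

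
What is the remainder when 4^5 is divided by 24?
By repeated squaring (mod 24): 4^{1}≡4, 4^{2}≡16, 4^{4}≡16. Then 4^{5} = 4^{4+1} ≡ 16 × 4 ≡ 16 (mod 24)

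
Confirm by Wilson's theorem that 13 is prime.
(12)! mod 13 = 12. Since this equals -1 (mod 13), Wilson confirms 13 is prime.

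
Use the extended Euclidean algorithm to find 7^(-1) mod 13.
Extended GCD: 7(2) + 13(-1) = 1. So 7^(-1) ≡ 2 (mod 13). Verify: 7 × 2 = 14 ≡ 1 (mod 13)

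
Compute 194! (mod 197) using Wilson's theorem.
(196)! = (194)! × (195) × (196) ≡ -1 (mod 197). So (194)! ≡ -1 × [(196)(195)]^(-1) ≡ 98 (mod 197)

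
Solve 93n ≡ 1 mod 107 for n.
Since 107 is prime, by Fermat 93^(-1) ≡ 93^{105} ≡ 84 mod 107. Verify: 93 × 84 = 7812 ≡ 1 mod 107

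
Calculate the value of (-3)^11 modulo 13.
By repeated squaring (mod 13): (-3)^{1}≡10, (-3)^{2}≡9, (-3)^{4}≡3, (-3)^{8}≡9. Then (-3)^{11} = (-3)^{8+2+1} ≡ 9 × 9 × 10 ≡ 4 (mod 13)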